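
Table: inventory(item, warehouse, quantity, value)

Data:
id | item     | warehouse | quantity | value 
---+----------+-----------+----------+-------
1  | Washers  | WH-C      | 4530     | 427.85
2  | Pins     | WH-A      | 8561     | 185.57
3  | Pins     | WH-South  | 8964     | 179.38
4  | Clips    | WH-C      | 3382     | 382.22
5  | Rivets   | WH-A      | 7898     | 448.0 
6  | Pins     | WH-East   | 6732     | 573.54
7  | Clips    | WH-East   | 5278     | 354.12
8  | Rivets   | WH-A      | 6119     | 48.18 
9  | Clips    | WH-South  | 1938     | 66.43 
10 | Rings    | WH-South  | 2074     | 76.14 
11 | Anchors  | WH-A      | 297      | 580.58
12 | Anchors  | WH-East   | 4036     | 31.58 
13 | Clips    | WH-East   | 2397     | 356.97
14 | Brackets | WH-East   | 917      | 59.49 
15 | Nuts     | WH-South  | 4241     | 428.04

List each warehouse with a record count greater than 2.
SELECT warehouse, COUNT(*) as cnt
FROM inventory
GROUP BY warehouse
HAVING COUNT(*) > 2

Result:
  WH-A: 4
  WH-East: 5
  WH-South: 4

Note: HAVING filters groups after aggregation, WHERE filters rows before.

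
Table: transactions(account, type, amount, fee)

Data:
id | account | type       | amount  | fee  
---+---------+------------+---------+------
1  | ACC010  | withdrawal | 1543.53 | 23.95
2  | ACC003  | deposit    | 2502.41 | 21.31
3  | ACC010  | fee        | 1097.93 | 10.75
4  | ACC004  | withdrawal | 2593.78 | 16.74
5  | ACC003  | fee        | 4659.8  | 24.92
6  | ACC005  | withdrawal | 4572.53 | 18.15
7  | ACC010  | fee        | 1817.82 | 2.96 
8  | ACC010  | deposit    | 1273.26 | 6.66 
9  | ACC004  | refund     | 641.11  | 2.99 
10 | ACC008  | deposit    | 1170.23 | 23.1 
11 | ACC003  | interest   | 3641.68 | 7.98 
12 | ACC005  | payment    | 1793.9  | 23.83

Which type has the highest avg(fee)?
SELECT type, AVG(fee) as val
FROM transactions
GROUP BY type
ORDER BY val DESC
LIMIT 1

Result: payment with avg(fee) = 23.83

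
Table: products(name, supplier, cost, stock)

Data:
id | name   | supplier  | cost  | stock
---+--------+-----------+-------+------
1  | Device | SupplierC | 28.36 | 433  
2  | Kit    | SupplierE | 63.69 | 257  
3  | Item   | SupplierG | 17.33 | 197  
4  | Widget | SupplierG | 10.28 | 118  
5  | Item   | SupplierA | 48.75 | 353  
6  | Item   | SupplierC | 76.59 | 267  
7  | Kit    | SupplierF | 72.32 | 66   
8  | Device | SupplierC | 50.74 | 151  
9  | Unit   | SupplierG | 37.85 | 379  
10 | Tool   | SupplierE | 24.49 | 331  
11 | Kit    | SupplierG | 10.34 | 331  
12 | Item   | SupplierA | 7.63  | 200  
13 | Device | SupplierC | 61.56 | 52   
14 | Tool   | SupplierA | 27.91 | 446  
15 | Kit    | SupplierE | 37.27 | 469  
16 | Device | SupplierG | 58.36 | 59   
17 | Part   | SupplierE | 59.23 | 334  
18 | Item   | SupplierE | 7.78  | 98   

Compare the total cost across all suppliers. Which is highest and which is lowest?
SELECT supplier, SUM(cost)
FROM products
GROUP BY supplier
ORDER BY SUM(cost)

All groups:
  SupplierF: 72.32
  SupplierA: 84.29
  SupplierG: 134.16
  SupplierE: 192.46
  SupplierC: 217.25

Highest: SupplierC (217.25)
Lowest: SupplierF (72.32)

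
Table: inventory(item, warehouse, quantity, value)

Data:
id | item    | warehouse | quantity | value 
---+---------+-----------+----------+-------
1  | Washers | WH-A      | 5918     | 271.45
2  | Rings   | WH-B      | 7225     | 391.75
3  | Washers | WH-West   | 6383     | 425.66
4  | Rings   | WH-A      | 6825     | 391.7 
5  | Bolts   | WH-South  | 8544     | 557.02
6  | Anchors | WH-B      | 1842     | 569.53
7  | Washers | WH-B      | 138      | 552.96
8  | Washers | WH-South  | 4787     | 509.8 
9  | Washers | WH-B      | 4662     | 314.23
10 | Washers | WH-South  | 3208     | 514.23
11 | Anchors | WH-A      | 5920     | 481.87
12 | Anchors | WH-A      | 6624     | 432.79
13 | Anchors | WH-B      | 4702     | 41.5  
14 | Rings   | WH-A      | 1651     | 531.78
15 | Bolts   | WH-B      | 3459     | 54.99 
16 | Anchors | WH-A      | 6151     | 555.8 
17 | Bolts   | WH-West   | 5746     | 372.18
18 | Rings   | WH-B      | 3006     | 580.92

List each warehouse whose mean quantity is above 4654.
SELECT warehouse, AVG(quantity)
FROM inventory
GROUP BY warehouse
HAVING AVG(quantity) > 4654

Result:
  WH-A: avg=5514.83
  WH-South: avg=5513.00
  WH-West: avg=6064.50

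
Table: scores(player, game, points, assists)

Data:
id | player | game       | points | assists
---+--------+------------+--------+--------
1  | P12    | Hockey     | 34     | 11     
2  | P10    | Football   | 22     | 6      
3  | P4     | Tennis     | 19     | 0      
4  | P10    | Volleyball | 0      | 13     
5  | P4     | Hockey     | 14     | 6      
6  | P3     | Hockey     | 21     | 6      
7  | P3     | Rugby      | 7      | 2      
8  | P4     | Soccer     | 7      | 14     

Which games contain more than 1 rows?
SELECT game, COUNT(*) as cnt
FROM scores
GROUP BY game
HAVING COUNT(*) > 1

Result:
  Hockey: 3

Note: HAVING filters groups after aggregation, WHERE filters rows before.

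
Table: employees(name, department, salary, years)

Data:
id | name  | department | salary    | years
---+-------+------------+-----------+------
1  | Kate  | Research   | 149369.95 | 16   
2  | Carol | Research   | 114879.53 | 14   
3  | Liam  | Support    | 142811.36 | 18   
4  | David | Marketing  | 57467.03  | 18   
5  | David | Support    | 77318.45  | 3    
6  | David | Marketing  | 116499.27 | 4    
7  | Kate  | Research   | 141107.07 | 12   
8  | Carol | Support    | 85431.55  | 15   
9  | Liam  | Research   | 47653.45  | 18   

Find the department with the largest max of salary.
SELECT department, MAX(salary) as val
FROM employees
GROUP BY department
ORDER BY val DESC
LIMIT 1

Result: Research with max(salary) = 149369.95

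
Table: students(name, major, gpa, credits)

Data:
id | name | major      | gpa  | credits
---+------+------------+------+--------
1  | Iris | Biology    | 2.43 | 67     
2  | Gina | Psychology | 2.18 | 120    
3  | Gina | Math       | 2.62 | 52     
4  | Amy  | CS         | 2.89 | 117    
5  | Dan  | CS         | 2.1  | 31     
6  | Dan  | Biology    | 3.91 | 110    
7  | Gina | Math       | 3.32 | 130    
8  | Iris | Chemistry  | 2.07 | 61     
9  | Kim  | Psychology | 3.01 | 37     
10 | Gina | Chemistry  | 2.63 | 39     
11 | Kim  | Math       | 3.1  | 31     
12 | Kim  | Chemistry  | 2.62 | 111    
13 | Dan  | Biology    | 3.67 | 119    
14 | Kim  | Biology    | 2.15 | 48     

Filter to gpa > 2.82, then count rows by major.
SELECT major, COUNT(*)
FROM students
WHERE gpa > 2.82
GROUP BY major

Note: WHERE filters rows before grouping.

Result:
  Biology: 2
  CS: 1
  Math: 2
  Psychology: 1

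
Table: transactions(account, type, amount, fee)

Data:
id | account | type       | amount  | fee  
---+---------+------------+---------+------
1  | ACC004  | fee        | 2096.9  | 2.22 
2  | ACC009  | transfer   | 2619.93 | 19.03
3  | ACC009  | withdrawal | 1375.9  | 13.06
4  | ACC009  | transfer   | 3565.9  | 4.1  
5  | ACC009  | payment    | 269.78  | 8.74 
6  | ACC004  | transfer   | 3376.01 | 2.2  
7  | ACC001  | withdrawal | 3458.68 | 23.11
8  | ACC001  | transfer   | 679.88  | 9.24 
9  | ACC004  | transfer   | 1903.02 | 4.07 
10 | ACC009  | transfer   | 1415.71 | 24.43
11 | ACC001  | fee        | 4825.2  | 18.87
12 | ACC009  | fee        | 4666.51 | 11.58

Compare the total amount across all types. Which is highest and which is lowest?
SELECT type, SUM(amount)
FROM transactions
GROUP BY type
ORDER BY SUM(amount)

All groups:
  payment: 269.78
  withdrawal: 4834.58
  fee: 11588.61
  transfer: 13560.45

Highest: transfer (13560.45)
Lowest: payment (269.78)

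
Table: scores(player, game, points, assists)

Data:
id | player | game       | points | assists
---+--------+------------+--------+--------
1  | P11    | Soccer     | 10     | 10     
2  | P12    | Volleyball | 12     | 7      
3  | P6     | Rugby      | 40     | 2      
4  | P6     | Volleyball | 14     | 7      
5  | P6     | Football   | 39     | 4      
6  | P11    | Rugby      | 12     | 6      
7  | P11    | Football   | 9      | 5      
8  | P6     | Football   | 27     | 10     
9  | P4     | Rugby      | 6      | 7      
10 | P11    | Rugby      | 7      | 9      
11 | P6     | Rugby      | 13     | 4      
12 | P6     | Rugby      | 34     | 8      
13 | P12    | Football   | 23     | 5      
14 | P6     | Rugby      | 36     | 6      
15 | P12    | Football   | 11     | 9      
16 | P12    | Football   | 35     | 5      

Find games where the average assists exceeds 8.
SELECT game, AVG(assists)
FROM scores
GROUP BY game
HAVING AVG(assists) > 8

Result:
  Soccer: avg=10.00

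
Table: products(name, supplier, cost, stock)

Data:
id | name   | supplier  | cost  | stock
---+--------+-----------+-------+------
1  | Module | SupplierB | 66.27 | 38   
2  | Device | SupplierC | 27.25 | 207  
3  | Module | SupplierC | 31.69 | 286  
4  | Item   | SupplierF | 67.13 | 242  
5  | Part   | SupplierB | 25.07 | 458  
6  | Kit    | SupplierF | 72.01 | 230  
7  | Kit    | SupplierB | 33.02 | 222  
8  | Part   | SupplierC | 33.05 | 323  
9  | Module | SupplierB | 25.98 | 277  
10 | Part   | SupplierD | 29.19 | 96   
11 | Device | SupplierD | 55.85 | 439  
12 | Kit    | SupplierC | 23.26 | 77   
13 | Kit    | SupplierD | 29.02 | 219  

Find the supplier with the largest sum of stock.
SELECT supplier, SUM(stock) as val
FROM products
GROUP BY supplier
ORDER BY val DESC
LIMIT 1

Result: SupplierB with sum(stock) = 995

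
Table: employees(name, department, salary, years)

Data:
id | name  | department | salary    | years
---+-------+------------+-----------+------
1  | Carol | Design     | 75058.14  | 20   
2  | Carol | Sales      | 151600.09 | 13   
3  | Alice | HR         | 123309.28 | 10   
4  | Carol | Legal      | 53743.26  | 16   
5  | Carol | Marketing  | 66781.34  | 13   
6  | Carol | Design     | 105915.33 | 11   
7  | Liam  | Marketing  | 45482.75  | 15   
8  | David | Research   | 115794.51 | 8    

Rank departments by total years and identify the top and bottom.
SELECT department, SUM(years)
FROM employees
GROUP BY department
ORDER BY SUM(years)

All groups:
  Research: 8
  HR: 10
  Sales: 13
  Legal: 16
  Marketing: 28
  Design: 31

Highest: Design (31)
Lowest: Research (8)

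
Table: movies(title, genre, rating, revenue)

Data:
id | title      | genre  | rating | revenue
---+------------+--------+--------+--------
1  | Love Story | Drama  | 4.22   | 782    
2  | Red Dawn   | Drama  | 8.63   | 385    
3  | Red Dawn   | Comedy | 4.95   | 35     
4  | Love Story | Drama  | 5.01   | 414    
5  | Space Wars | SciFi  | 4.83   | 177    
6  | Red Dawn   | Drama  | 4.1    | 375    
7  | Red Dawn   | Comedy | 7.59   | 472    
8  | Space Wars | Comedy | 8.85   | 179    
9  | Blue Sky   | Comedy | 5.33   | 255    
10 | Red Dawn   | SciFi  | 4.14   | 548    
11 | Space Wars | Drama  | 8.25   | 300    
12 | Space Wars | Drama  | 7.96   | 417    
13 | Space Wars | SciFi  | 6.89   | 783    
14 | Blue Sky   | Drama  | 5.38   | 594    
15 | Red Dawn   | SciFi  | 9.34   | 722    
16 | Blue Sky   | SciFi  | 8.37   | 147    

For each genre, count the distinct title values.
SELECT genre, COUNT(DISTINCT title)
FROM movies
GROUP BY genre

Result:
  Comedy: 3 distinct
  Drama: 4 distinct
  SciFi: 3 distinct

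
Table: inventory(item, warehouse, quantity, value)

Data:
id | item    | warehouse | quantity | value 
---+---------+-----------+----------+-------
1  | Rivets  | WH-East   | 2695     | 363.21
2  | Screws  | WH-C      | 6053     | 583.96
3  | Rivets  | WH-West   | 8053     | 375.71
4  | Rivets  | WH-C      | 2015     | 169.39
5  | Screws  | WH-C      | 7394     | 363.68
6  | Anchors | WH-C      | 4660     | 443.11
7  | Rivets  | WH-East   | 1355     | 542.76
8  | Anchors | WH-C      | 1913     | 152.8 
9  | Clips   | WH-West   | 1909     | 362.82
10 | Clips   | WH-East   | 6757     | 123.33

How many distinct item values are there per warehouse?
SELECT warehouse, COUNT(DISTINCT item)
FROM inventory
GROUP BY warehouse

Result:
  WH-C: 3 distinct
  WH-East: 2 distinct
  WH-West: 2 distinct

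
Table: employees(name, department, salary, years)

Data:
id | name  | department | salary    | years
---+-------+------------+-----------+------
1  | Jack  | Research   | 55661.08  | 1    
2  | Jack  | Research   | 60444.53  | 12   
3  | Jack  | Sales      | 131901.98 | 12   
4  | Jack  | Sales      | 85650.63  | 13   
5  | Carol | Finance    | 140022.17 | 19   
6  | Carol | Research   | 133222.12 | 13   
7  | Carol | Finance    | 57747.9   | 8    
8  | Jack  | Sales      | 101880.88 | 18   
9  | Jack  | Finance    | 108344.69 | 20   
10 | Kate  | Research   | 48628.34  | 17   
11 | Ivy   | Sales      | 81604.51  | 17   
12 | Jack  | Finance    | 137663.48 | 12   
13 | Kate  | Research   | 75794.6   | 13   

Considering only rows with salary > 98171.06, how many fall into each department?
SELECT department, COUNT(*)
FROM employees
WHERE salary > 98171.06
GROUP BY department

Note: WHERE filters rows before grouping.

Result:
  Finance: 3
  Research: 1
  Sales: 2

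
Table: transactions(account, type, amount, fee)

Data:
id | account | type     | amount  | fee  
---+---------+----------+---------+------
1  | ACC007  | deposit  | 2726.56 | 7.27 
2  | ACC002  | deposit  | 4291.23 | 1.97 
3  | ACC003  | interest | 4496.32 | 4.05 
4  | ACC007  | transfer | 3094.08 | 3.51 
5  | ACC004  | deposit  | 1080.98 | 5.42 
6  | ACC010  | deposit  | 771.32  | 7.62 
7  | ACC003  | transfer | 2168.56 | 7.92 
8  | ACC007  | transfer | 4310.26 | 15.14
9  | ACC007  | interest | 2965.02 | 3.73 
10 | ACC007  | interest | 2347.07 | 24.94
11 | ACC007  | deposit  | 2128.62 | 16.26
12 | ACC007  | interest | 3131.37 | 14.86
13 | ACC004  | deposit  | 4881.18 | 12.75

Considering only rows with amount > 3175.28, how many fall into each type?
SELECT type, COUNT(*)
FROM transactions
WHERE amount > 3175.28
GROUP BY type

Note: WHERE filters rows before grouping.

Result:
  deposit: 2
  interest: 1
  transfer: 1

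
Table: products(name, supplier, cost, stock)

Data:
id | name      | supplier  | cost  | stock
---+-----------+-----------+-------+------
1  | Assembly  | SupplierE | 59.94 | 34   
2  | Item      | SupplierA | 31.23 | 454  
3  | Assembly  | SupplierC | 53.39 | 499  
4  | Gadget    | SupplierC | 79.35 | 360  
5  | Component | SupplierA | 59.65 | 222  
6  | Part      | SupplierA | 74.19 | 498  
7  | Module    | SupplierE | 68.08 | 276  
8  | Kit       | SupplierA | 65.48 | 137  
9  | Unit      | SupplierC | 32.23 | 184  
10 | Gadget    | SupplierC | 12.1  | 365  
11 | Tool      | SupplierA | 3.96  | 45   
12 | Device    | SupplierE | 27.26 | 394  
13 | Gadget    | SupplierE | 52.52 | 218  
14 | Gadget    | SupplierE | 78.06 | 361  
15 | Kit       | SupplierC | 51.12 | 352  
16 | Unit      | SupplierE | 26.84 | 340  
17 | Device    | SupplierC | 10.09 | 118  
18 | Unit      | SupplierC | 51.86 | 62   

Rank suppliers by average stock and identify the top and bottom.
SELECT supplier, AVG(stock)
FROM products
GROUP BY supplier
ORDER BY AVG(stock)

All groups:
  SupplierE: 270.50
  SupplierA: 271.20
  SupplierC: 277.14

Highest: SupplierC (277.14)
Lowest: SupplierE (270.50)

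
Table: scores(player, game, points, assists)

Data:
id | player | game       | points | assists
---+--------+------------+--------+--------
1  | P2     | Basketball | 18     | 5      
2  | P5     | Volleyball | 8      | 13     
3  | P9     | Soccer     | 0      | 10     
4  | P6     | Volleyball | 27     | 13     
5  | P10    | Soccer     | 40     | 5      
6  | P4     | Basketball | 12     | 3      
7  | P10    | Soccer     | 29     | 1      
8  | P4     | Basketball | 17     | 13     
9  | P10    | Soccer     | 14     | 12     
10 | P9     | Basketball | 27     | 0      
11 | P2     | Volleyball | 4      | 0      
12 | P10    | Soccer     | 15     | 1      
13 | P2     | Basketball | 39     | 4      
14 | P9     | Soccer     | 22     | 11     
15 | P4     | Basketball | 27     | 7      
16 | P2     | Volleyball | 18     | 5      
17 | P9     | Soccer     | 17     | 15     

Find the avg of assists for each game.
SELECT game, AVG(assists) as result
FROM scores
GROUP BY game

Result:
  Basketball: 5.33
  Soccer: 7.86
  Volleyball: 7.75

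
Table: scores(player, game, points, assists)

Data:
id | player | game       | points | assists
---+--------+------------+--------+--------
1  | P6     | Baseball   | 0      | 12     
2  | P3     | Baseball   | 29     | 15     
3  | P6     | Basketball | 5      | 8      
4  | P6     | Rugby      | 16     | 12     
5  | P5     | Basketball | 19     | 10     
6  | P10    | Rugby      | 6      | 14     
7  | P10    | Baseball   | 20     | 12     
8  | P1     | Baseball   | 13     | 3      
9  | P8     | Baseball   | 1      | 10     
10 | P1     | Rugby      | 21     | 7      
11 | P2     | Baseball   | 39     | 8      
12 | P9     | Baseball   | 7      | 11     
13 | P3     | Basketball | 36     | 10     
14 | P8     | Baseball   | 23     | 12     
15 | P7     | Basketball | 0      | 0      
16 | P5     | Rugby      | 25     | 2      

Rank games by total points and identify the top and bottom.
SELECT game, SUM(points)
FROM scores
GROUP BY game
ORDER BY SUM(points)

All groups:
  Basketball: 60
  Rugby: 68
  Baseball: 132

Highest: Baseball (132)
Lowest: Basketball (60)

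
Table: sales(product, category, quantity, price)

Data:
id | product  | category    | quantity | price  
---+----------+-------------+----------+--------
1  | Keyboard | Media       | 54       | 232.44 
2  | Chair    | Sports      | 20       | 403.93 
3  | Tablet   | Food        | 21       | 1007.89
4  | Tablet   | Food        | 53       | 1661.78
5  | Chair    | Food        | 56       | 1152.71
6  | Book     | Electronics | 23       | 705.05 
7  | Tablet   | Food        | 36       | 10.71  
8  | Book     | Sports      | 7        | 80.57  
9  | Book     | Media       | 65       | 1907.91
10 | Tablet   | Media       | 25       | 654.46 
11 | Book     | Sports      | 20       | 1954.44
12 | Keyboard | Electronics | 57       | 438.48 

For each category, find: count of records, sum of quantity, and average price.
SELECT category,
       COUNT(*) as cnt,
       SUM(quantity) as total_quantity,
       AVG(price) as avg_price
FROM sales
GROUP BY category

Result:
  Electronics: 2 records, 80 total quantity, 571.77 avg price
  Food: 4 records, 166 total quantity, 958.27 avg price
  Media: 3 records, 144 total quantity, 931.60 avg price
  Sports: 3 records, 47 total quantity, 812.98 avg price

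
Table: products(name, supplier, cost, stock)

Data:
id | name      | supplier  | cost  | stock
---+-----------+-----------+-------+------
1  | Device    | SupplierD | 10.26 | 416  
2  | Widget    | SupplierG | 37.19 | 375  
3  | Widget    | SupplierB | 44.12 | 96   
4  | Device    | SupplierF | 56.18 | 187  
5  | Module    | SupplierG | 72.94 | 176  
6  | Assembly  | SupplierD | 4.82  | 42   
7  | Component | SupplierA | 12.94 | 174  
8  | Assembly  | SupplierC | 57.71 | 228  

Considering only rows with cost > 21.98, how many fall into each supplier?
SELECT supplier, COUNT(*)
FROM products
WHERE cost > 21.98
GROUP BY supplier

Note: WHERE filters rows before grouping.

Result:
  SupplierB: 1
  SupplierC: 1
  SupplierF: 1
  SupplierG: 2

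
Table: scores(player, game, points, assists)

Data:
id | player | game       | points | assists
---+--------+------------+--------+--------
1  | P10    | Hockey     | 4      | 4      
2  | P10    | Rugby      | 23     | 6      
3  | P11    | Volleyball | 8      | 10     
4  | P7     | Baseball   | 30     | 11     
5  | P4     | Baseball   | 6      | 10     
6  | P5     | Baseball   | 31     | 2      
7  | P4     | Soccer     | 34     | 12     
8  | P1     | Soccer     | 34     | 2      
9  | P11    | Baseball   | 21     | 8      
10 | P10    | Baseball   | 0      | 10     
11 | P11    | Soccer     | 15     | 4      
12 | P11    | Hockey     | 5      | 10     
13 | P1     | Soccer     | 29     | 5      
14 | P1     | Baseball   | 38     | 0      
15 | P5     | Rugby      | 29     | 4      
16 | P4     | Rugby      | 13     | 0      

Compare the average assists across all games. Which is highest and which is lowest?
SELECT game, AVG(assists)
FROM scores
GROUP BY game
ORDER BY AVG(assists)

All groups:
  Rugby: 3.33
  Soccer: 5.75
  Baseball: 6.83
  Hockey: 7.00
  Volleyball: 10.00

Highest: Volleyball (10.00)
Lowest: Rugby (3.33)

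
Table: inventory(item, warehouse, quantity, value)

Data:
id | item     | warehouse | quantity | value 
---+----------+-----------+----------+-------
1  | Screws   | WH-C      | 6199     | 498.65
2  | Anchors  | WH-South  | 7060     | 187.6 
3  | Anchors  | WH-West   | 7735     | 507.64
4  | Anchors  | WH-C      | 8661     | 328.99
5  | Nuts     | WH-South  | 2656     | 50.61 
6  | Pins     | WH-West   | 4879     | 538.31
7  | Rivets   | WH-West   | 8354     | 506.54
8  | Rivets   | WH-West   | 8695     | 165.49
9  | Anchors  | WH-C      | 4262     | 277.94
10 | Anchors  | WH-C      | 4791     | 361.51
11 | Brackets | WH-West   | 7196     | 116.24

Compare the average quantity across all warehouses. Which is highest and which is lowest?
SELECT warehouse, AVG(quantity)
FROM inventory
GROUP BY warehouse
ORDER BY AVG(quantity)

All groups:
  WH-South: 4858.00
  WH-C: 5978.25
  WH-West: 7371.80

Highest: WH-West (7371.80)
Lowest: WH-South (4858.00)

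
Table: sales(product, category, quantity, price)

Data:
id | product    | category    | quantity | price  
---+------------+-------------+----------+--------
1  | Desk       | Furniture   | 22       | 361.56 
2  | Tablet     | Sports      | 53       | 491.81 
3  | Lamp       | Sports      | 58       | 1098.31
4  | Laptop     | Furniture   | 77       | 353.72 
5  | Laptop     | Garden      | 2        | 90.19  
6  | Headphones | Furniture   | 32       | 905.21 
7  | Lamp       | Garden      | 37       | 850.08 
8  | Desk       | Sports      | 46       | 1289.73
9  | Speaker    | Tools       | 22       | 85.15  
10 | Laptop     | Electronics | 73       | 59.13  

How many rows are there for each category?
SELECT category, COUNT(*) as count
FROM sales
GROUP BY category

Result:
  Electronics: 1
  Furniture: 3
  Garden: 2
  Sports: 3
  Tools: 1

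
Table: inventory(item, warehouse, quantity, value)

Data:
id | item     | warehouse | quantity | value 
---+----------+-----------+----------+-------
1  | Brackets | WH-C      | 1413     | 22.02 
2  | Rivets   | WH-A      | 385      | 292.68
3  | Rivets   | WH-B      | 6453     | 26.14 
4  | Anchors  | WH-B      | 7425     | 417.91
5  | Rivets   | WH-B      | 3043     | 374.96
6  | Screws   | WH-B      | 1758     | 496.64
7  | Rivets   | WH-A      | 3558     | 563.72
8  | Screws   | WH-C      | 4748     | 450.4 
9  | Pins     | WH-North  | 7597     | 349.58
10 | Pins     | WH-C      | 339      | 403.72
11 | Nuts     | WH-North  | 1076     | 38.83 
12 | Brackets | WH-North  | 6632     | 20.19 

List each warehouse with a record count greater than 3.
SELECT warehouse, COUNT(*) as cnt
FROM inventory
GROUP BY warehouse
HAVING COUNT(*) > 3

Result:
  WH-B: 4

Note: HAVING filters groups after aggregation, WHERE filters rows before.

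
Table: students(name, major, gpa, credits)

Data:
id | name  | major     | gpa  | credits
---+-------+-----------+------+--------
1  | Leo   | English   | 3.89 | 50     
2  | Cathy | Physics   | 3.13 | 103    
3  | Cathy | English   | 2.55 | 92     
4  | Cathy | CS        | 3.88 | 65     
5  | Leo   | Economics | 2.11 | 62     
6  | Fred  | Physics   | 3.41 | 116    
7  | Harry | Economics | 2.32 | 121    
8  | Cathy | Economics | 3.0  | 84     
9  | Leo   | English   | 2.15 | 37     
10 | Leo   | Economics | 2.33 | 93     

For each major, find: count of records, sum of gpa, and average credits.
SELECT major,
       COUNT(*) as cnt,
       SUM(gpa) as total_gpa,
       AVG(credits) as avg_credits
FROM students
GROUP BY major

Result:
  CS: 1 records, 3.88 total gpa, 65.00 avg credits
  Economics: 4 records, 9.76 total gpa, 90.00 avg credits
  English: 3 records, 8.59 total gpa, 59.67 avg credits
  Physics: 2 records, 6.54 total gpa, 109.50 avg credits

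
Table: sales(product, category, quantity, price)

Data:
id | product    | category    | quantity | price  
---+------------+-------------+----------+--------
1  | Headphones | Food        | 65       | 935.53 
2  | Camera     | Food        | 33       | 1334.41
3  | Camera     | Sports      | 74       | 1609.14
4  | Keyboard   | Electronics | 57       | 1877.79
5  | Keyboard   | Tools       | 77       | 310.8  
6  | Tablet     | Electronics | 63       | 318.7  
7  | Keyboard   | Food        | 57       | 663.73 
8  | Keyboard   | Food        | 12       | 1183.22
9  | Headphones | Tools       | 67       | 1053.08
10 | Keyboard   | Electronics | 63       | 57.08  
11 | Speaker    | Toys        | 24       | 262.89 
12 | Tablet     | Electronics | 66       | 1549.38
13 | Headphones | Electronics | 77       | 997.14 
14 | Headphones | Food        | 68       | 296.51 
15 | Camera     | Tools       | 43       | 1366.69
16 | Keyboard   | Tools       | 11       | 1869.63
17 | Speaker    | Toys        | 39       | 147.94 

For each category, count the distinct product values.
SELECT category, COUNT(DISTINCT product)
FROM sales
GROUP BY category

Result:
  Electronics: 3 distinct
  Food: 3 distinct
  Sports: 1 distinct
  Tools: 3 distinct
  Toys: 1 distinct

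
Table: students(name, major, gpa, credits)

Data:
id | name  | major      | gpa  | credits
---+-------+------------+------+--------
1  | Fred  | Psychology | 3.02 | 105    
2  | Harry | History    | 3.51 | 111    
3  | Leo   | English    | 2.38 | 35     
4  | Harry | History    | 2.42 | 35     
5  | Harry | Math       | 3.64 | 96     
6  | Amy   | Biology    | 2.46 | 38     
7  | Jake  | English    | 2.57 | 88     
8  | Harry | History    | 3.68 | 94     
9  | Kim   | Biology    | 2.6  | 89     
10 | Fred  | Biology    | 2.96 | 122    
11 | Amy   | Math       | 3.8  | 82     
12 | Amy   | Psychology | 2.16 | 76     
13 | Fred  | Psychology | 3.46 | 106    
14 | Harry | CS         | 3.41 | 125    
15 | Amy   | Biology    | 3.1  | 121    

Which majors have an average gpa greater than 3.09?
SELECT major, AVG(gpa)
FROM students
GROUP BY major
HAVING AVG(gpa) > 3.09

Result:
  CS: avg=3.41
  History: avg=3.20
  Math: avg=3.72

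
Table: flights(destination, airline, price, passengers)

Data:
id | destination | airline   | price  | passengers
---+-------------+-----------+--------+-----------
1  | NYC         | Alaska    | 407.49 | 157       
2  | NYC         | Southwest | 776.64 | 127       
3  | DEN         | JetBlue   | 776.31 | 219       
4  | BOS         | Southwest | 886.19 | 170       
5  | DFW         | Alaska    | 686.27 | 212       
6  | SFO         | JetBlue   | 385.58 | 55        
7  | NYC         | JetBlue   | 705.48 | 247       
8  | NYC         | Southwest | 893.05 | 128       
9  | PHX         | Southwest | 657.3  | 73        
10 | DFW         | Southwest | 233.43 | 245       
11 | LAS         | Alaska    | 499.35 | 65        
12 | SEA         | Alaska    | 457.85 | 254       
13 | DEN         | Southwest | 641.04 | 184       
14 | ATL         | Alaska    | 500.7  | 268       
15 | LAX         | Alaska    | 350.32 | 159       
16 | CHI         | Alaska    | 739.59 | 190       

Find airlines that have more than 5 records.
SELECT airline, COUNT(*) as cnt
FROM flights
GROUP BY airline
HAVING COUNT(*) > 5

Result:
  Alaska: 7
  Southwest: 6

Note: HAVING filters groups after aggregation, WHERE filters rows before.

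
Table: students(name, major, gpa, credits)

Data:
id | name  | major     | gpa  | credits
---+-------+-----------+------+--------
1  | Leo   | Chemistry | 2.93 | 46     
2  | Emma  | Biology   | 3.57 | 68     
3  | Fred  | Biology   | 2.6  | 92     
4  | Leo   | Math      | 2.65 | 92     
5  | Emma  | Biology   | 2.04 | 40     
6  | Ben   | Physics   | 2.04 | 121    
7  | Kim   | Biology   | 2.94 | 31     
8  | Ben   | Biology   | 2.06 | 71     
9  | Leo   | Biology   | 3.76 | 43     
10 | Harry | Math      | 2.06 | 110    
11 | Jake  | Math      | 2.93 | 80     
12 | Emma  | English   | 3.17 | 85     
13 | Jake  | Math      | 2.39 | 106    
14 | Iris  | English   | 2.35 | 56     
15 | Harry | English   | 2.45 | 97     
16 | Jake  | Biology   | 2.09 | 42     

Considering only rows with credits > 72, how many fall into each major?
SELECT major, COUNT(*)
FROM students
WHERE credits > 72
GROUP BY major

Note: WHERE filters rows before grouping.

Result:
  Biology: 1
  English: 2
  Math: 4
  Physics: 1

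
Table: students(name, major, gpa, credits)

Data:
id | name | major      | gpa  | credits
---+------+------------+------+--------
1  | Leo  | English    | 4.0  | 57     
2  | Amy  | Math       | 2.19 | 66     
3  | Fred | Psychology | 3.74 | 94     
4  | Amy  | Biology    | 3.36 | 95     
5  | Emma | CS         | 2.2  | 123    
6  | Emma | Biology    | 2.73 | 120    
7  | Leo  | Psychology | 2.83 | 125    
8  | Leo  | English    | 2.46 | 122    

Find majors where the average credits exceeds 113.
SELECT major, AVG(credits)
FROM students
GROUP BY major
HAVING AVG(credits) > 113

Result:
  CS: avg=123.00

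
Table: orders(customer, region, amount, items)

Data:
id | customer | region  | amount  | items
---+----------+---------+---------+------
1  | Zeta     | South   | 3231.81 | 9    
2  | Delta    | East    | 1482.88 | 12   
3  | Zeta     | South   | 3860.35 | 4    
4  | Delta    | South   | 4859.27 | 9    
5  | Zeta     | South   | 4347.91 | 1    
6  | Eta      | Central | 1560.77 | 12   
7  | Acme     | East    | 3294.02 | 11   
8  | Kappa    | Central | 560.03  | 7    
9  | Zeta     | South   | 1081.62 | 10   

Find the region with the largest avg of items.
SELECT region, AVG(items) as val
FROM orders
GROUP BY region
ORDER BY val DESC
LIMIT 1

Result: East with avg(items) = 11.50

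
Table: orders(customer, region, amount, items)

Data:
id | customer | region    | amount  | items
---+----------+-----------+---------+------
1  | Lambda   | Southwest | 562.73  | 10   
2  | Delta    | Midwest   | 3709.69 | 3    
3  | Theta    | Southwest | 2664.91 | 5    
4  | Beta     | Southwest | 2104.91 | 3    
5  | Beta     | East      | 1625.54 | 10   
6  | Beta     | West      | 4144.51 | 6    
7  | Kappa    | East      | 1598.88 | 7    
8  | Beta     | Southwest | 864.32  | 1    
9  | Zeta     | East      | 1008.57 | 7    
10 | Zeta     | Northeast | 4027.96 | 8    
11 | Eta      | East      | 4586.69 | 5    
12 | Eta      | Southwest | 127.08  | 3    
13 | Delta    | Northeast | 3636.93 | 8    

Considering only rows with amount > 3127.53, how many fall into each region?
SELECT region, COUNT(*)
FROM orders
WHERE amount > 3127.53
GROUP BY region

Note: WHERE filters rows before grouping.

Result:
  East: 1
  Midwest: 1
  Northeast: 2
  West: 1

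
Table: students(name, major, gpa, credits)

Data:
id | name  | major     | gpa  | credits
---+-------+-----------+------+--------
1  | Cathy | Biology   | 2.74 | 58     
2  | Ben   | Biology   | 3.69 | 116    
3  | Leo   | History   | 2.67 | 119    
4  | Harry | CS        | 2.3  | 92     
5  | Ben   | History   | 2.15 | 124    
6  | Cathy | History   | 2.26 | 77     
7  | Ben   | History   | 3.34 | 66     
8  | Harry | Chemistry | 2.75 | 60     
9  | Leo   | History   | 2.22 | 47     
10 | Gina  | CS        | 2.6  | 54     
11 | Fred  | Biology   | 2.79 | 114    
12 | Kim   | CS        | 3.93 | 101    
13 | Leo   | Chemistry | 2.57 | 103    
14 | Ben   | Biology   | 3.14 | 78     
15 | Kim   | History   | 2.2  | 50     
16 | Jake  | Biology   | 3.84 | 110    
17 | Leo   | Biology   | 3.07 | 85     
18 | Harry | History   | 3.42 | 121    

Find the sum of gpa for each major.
SELECT major, SUM(gpa) as result
FROM students
GROUP BY major

Result:
  Biology: 19.27
  CS: 8.83
  Chemistry: 5.32
  History: 18.26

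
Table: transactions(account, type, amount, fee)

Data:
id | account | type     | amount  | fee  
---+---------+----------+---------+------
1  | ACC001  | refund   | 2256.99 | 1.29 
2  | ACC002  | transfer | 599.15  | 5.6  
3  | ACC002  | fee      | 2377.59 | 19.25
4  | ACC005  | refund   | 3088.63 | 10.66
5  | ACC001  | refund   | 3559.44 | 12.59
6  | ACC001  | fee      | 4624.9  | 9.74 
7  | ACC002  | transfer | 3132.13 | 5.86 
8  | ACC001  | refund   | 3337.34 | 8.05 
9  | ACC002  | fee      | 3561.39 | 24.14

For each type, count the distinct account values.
SELECT type, COUNT(DISTINCT account)
FROM transactions
GROUP BY type

Result:
  fee: 2 distinct
  refund: 2 distinct
  transfer: 1 distinct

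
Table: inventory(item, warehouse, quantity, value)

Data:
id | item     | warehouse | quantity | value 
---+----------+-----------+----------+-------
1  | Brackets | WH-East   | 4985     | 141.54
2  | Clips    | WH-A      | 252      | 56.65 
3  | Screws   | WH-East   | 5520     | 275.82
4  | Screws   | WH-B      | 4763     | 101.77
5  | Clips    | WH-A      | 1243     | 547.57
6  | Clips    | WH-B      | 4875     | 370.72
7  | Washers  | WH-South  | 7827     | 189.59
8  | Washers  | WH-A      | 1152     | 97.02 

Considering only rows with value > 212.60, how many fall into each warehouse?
SELECT warehouse, COUNT(*)
FROM inventory
WHERE value > 212.60
GROUP BY warehouse

Note: WHERE filters rows before grouping.

Result:
  WH-A: 1
  WH-B: 1
  WH-East: 1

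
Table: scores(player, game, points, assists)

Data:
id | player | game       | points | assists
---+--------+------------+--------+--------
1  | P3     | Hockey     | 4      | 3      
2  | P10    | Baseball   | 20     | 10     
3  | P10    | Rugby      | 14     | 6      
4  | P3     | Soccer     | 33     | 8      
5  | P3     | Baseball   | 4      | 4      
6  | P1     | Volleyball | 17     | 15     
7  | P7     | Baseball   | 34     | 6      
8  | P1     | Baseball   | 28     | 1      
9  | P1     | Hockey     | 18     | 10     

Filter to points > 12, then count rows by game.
SELECT game, COUNT(*)
FROM scores
WHERE points > 12
GROUP BY game

Note: WHERE filters rows before grouping.

Result:
  Baseball: 3
  Hockey: 1
  Rugby: 1
  Soccer: 1
  Volleyball: 1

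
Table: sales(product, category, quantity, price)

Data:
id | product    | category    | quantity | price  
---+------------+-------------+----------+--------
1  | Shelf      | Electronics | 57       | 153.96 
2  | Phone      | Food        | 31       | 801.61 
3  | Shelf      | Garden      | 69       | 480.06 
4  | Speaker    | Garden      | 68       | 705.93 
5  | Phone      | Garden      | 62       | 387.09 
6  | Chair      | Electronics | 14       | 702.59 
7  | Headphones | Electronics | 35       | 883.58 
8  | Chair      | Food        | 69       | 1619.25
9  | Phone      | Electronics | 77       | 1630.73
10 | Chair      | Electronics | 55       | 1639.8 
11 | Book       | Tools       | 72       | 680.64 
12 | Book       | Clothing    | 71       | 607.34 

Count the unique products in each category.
SELECT category, COUNT(DISTINCT product)
FROM sales
GROUP BY category

Result:
  Clothing: 1 distinct
  Electronics: 4 distinct
  Food: 2 distinct
  Garden: 3 distinct
  Tools: 1 distinct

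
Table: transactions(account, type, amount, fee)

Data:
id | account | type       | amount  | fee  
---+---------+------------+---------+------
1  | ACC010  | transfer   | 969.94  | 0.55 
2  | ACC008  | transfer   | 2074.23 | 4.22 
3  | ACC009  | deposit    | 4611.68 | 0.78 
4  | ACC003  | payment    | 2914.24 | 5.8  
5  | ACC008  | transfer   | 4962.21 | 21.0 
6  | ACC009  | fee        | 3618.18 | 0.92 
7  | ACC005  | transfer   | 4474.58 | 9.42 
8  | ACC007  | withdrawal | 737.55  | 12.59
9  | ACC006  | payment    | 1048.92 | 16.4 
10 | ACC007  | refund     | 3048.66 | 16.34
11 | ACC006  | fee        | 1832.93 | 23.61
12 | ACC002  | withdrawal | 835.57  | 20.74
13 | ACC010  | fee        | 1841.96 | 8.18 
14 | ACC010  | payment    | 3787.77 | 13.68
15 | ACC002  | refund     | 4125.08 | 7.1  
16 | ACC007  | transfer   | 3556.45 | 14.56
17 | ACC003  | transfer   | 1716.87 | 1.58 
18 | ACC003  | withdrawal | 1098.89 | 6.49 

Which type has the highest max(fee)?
SELECT type, MAX(fee) as val
FROM transactions
GROUP BY type
ORDER BY val DESC
LIMIT 1

Result: fee with max(fee) = 23.61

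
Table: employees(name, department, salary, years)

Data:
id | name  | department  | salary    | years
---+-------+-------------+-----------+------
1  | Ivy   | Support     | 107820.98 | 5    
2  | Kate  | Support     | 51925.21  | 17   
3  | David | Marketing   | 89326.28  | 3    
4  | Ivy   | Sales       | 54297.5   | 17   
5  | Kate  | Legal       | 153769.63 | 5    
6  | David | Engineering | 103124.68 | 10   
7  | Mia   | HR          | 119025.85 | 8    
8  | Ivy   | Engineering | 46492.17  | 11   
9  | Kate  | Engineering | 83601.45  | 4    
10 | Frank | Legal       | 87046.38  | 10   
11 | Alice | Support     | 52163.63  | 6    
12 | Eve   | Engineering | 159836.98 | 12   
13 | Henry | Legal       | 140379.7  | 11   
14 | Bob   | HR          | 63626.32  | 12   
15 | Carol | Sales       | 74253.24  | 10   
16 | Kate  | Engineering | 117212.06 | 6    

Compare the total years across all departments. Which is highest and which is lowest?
SELECT department, SUM(years)
FROM employees
GROUP BY department
ORDER BY SUM(years)

All groups:
  Marketing: 3
  HR: 20
  Legal: 26
  Sales: 27
  Support: 28
  Engineering: 43

Highest: Engineering (43)
Lowest: Marketing (3)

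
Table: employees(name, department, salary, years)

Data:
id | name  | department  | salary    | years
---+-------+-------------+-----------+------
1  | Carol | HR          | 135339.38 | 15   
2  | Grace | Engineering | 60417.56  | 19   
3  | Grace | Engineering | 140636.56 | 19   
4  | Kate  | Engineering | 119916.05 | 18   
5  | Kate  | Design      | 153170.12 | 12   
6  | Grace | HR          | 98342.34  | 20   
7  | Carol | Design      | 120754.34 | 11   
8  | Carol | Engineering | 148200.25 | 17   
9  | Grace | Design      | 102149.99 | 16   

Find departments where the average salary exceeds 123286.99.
SELECT department, AVG(salary)
FROM employees
GROUP BY department
HAVING AVG(salary) > 123286.99

Result:
  Design: avg=125358.15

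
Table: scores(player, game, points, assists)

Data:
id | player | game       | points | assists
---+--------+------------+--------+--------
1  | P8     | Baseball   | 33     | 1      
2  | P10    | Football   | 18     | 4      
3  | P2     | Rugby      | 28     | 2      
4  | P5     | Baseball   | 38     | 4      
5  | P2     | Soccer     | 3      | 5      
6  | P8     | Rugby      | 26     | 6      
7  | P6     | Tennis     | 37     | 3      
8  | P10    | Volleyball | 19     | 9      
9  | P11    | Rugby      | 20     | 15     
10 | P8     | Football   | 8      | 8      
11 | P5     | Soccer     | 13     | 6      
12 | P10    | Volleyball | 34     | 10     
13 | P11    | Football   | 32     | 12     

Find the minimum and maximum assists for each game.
SELECT game, MIN(assists), MAX(assists)
FROM scores
GROUP BY game

Result:
  Baseball: min=1, max=4
  Football: min=4, max=12
  Rugby: min=2, max=15
  Soccer: min=5, max=6
  Tennis: min=3, max=3
  Volleyball: min=9, max=10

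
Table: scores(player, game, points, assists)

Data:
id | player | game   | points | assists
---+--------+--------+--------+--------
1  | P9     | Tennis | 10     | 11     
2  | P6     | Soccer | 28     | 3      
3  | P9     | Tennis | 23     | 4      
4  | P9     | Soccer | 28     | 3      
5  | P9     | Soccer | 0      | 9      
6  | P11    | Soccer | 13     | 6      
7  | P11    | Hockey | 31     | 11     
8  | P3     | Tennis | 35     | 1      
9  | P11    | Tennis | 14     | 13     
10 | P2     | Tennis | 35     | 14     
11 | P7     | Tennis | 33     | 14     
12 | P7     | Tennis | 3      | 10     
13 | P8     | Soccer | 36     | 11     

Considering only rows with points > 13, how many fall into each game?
SELECT game, COUNT(*)
FROM scores
WHERE points > 13
GROUP BY game

Note: WHERE filters rows before grouping.

Result:
  Hockey: 1
  Soccer: 3
  Tennis: 5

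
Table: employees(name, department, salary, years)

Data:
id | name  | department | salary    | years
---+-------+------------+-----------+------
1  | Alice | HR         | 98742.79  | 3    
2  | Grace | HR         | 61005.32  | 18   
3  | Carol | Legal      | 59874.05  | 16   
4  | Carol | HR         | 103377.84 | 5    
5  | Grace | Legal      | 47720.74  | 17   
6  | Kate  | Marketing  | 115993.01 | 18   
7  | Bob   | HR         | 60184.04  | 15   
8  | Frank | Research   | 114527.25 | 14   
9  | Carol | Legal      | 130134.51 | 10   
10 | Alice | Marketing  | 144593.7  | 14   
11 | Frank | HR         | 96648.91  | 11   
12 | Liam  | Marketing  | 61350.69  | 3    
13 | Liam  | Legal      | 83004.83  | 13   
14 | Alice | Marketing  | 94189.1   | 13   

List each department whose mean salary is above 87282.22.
SELECT department, AVG(salary)
FROM employees
GROUP BY department
HAVING AVG(salary) > 87282.22

Result:
  Marketing: avg=104031.63
  Research: avg=114527.25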